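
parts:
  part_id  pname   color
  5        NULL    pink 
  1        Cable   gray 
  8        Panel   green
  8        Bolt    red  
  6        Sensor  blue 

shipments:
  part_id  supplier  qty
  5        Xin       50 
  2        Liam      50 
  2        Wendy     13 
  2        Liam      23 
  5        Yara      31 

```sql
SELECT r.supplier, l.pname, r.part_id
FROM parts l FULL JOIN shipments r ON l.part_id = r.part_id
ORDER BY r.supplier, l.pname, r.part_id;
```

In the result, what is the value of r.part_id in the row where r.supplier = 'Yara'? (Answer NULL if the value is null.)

5

FULL OUTER JOIN keeps every row from both sides; unmatched rows get NULL for the other side's columns.
Matching on l.part_id = r.part_id.
- l row (part_id=5): matches 2 r row(s) → 2 output row(s).
- l row (part_id=1): no match → kept, r columns NULL.
- l row (part_id=8): no match → kept, r columns NULL.
- l row (part_id=8): no match → kept, r columns NULL.
- l row (part_id=6): no match → kept, r columns NULL.
- plus 3 unmatched r row(s), each kept with NULL l columns.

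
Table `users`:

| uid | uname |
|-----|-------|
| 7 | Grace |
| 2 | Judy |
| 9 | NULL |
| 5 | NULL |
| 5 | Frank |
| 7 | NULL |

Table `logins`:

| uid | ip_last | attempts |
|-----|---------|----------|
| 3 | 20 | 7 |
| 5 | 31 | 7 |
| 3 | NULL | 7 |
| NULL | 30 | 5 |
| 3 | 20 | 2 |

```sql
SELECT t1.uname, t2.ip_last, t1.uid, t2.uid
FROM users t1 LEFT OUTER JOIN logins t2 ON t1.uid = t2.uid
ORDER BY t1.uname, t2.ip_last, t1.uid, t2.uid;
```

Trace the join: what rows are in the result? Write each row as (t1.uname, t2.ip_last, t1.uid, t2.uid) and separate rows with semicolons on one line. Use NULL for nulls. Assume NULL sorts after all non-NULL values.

(Frank, 31, 5, 5); (Grace, NULL, 7, NULL); (Judy, NULL, 2, NULL); (NULL, 31, 5, 5); (NULL, NULL, 7, NULL); (NULL, NULL, 9, NULL)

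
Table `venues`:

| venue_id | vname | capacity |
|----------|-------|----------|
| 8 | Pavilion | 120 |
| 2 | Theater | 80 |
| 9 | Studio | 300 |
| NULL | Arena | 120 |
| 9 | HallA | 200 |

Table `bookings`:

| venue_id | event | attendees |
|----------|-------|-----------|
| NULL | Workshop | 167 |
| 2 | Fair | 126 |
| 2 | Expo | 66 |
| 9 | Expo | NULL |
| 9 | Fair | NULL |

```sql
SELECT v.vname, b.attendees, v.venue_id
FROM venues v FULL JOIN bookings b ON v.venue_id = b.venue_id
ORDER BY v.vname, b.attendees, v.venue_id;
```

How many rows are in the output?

FULL OUTER JOIN keeps every row from both sides; unmatched rows get NULL for the other side's columns.
Matching on v.venue_id = b.venue_id. A NULL in a compared column never satisfies the condition.
- venue_id=8: no b row matches, row kept with b columns NULL.
- venue_id=2: 2 matching b row(s), so 2 row(s) emitted.
- venue_id=9: 2 matching b row(s), so 2 row(s) emitted.
- venue_id=NULL: no b row matches, row kept with b columns NULL.
- venue_id=9: 2 matching b row(s), so 2 row(s) emitted.
- plus 1 unmatched b row(s), each kept with NULL v columns.
Total: 6 matched + 3 padded = 9 rows.

9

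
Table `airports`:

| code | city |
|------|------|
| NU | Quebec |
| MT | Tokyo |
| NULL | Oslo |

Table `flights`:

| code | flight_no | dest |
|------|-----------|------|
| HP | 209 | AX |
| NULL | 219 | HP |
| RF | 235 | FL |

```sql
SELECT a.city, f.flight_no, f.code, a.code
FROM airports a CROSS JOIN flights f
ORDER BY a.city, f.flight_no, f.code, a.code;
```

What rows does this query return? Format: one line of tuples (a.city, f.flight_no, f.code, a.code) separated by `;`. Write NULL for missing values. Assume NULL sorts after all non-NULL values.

CROSS JOIN pairs every row of `airports` with every row of `flights`: 3 × 3 = 9 rows.

(Oslo, 209, HP, NULL); (Oslo, 219, NULL, NULL); (Oslo, 235, RF, NULL); (Quebec, 209, HP, NU); (Quebec, 219, NULL, NU); (Quebec, 235, RF, NU); (Tokyo, 209, HP, MT); (Tokyo, 219, NULL, MT); (Tokyo, 235, RF, MT)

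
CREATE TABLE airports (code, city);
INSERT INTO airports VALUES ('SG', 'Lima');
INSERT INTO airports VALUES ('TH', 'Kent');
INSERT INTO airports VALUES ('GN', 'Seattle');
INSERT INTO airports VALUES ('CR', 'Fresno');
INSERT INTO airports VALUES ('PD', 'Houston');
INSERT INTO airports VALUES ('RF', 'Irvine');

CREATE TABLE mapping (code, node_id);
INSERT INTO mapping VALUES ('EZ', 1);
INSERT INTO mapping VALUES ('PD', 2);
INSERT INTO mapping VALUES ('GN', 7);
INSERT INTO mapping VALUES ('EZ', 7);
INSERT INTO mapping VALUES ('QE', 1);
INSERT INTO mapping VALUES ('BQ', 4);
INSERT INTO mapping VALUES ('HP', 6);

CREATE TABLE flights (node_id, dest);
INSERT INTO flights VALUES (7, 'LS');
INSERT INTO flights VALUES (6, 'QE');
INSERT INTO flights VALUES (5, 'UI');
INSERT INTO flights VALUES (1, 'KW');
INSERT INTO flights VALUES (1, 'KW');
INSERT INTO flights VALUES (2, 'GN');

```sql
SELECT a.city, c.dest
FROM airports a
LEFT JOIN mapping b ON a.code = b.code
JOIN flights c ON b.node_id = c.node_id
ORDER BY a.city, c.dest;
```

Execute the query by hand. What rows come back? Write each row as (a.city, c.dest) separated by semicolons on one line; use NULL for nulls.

Joins associate left-to-right: airports LEFT JOIN mapping on code gives 6 intermediate row(s).
Then INNER JOIN `flights c` on node_id: keep only rows whose b.node_id appears in c.

(Houston, GN); (Seattle, LS)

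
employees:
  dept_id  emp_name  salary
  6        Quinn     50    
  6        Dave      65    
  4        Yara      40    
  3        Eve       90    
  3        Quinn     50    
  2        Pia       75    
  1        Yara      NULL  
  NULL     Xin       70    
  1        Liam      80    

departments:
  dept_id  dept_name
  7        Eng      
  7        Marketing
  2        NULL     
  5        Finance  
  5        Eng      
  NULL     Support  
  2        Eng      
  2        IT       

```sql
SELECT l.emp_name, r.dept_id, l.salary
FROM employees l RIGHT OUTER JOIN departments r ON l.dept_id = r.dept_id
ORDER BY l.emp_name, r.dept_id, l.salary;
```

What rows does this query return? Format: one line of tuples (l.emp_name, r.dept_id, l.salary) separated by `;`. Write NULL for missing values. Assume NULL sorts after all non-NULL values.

(Pia, 2, 75); (Pia, 2, 75); (Pia, 2, 75); (NULL, 5, NULL); (NULL, 5, NULL); (NULL, 7, NULL); (NULL, 7, NULL); (NULL, NULL, NULL)

RIGHT JOIN keeps every row from `departments`; unmatched rows get NULL for `employees`'s columns.
Matching on l.dept_id = r.dept_id. A NULL in a compared column never satisfies the condition.
- dept_id=6: no matching r row.
- dept_id=6: no matching r row.
- dept_id=4: no matching r row.
- dept_id=3: no matching r row.
- dept_id=3: no matching r row.
- dept_id=2: 3 matching r row(s), so 3 row(s) emitted.
- dept_id=1: no matching r row.
- dept_id=NULL: no matching r row.
- dept_id=1: no matching r row.
- plus 5 unmatched r row(s), each kept with NULL l columns.
After projecting and ordering:
l.emp_name | r.dept_id | l.salary
Pia | 2 | 75
Pia | 2 | 75
Pia | 2 | 75
NULL | 5 | NULL
NULL | 5 | NULL
NULL | 7 | NULL
NULL | 7 | NULL
NULL | NULL | NULL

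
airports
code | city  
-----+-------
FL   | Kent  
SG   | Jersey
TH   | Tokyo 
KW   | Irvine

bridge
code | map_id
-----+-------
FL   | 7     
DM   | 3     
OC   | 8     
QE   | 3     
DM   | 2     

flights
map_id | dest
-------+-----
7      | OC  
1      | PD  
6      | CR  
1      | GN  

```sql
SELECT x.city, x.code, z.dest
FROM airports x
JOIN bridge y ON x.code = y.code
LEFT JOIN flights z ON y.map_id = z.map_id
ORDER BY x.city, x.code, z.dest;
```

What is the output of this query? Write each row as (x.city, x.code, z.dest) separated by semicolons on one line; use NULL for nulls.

(Kent, FL, OC)

Evaluate left to right. First `airports x INNER JOIN bridge y` on code: 1 row(s).
Then LEFT JOIN `flights z` on map_id: each of those 1 rows is kept; rows whose y.map_id has no match in z get NULL for z's columns.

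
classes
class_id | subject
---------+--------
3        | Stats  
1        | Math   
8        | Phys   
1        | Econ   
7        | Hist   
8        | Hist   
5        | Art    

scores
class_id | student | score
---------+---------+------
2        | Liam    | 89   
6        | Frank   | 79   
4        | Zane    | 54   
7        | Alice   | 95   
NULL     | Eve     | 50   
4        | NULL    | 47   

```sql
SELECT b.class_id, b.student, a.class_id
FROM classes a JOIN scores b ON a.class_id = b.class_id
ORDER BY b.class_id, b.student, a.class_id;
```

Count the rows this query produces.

INNER JOIN keeps only pairs where the ON condition holds.
Matching on a.class_id = b.class_id. A NULL in a compared column never satisfies the condition.
- a row (class_id=3): no match → dropped.
- a row (class_id=1): no match → dropped.
- a row (class_id=8): no match → dropped.
- a row (class_id=1): no match → dropped.
- a row (class_id=7): matches 1 b row(s) → 1 output row(s).
- a row (class_id=8): no match → dropped.
- a row (class_id=5): no match → dropped.
Total: 1 rows.

1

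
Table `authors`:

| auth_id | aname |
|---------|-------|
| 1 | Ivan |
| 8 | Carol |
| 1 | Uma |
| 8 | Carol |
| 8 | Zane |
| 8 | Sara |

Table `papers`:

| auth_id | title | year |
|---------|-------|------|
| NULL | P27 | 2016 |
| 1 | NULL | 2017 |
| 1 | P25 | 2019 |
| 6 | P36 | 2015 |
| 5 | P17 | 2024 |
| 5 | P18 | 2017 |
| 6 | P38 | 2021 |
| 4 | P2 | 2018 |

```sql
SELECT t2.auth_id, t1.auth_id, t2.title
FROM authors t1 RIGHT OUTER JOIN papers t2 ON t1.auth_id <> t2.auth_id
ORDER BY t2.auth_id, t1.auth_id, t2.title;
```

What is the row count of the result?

39

RIGHT JOIN keeps every row from `papers`; unmatched rows get NULL for `authors`'s columns.
Matching on t1.auth_id <> t2.auth_id. A NULL in a compared column never satisfies the condition.
- t1[0] auth_id=1 → 5 match(es) in t2 → 5 row(s).
- t1[1] auth_id=8 → 7 match(es) in t2 → 7 row(s).
- t1[2] auth_id=1 → 5 match(es) in t2 → 5 row(s).
- t1[3] auth_id=8 → 7 match(es) in t2 → 7 row(s).
- t1[4] auth_id=8 → 7 match(es) in t2 → 7 row(s).
- t1[5] auth_id=8 → 7 match(es) in t2 → 7 row(s).
- 1 t2 row(s) had no t1 match → kept, t1 columns NULL.
Total: 38 matched + 1 padded = 39 rows.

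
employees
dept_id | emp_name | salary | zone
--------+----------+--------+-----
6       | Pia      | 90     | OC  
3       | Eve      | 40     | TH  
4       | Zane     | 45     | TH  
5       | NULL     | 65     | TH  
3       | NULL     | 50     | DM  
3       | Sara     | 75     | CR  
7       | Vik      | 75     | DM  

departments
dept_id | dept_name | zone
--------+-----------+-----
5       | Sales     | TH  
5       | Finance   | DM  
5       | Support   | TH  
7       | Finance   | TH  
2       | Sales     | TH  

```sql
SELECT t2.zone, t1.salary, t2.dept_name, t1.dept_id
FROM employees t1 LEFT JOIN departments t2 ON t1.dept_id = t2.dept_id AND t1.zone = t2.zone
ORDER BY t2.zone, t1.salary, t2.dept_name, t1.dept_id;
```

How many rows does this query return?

LEFT JOIN keeps every row from `employees`; unmatched rows get NULL for `departments`'s columns.
Matching on t1.dept_id = t2.dept_id AND t1.zone = t2.zone.
- t1 row (dept_id=6, zone=OC): no match → kept, t2 columns NULL.
- t1 row (dept_id=3, zone=TH): no match → kept, t2 columns NULL.
- t1 row (dept_id=4, zone=TH): no match → kept, t2 columns NULL.
- t1 row (dept_id=5, zone=TH): matches 2 t2 row(s) → 2 output row(s).
- t1 row (dept_id=3, zone=DM): no match → kept, t2 columns NULL.
- t1 row (dept_id=3, zone=CR): no match → kept, t2 columns NULL.
- t1 row (dept_id=7, zone=DM): no match → kept, t2 columns NULL.
Total: 2 matched + 6 padded = 8 rows.

8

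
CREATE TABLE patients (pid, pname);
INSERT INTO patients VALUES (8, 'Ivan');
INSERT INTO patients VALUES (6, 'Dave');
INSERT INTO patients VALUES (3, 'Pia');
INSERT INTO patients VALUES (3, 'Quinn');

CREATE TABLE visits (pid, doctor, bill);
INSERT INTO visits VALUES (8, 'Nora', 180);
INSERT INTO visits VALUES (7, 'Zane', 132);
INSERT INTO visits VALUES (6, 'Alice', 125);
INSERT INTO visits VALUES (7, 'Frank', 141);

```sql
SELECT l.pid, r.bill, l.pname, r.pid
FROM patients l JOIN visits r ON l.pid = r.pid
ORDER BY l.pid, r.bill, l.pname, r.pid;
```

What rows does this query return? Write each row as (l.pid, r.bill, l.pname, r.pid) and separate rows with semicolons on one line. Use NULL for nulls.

INNER JOIN keeps only pairs where the ON condition holds.
Matching on l.pid = r.pid.
- l (pid=8) pairs with 1 row(s) of r.
- l (pid=6) pairs with 1 row(s) of r.
- l (pid=3) has no partner → excluded.
- l (pid=3) has no partner → excluded.
After projecting and ordering:
l.pid | r.bill | l.pname | r.pid
6 | 125 | Dave | 6
8 | 180 | Ivan | 8

(6, 125, Dave, 6); (8, 180, Ivan, 8)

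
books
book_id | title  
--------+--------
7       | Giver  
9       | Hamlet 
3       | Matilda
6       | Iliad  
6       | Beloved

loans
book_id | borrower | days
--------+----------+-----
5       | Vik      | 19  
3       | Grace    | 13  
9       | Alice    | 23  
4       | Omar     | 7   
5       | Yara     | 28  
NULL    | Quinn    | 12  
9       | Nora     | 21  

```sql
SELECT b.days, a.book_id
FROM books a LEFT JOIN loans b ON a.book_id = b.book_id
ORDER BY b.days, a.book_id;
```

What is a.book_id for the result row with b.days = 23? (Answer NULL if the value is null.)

LEFT JOIN keeps every row from `books`; unmatched rows get NULL for `loans`'s columns.
Matching on a.book_id = b.book_id. A NULL in a compared column never satisfies the condition.
Matched pairs: 3; unmatched a rows kept: 3.

9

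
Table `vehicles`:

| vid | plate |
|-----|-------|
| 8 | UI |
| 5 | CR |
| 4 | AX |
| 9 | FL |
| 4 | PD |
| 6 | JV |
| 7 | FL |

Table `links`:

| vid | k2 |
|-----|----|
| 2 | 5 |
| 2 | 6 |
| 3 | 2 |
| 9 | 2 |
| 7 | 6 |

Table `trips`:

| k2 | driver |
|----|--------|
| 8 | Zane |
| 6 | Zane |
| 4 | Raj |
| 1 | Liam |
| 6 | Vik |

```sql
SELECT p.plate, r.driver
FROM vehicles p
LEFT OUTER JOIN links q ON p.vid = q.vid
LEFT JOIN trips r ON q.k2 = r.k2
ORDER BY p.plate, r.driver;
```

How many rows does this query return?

Step 1 — p LEFT JOIN q on vid → 7 row(s).
Then LEFT JOIN `trips r` on k2: each of those 7 rows is kept; rows whose q.k2 has no match in r get NULL for r's columns.
Result: 8 row(s).

8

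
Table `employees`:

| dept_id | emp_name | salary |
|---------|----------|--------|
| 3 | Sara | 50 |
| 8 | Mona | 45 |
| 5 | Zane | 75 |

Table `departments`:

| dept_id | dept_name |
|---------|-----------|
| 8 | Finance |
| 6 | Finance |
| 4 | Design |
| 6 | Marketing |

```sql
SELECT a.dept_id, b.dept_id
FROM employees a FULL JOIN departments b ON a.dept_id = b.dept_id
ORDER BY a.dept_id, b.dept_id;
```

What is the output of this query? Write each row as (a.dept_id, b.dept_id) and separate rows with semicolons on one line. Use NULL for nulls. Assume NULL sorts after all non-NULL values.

(3, NULL); (5, NULL); (8, 8); (NULL, 4); (NULL, 6); (NULL, 6)

FULL OUTER JOIN keeps every row from both sides; unmatched rows get NULL for the other side's columns.
Matching on a.dept_id = b.dept_id.
- a[0] dept_id=3 → no match; kept with NULLs on the b side.
- a[1] dept_id=8 → 1 match(es) in b → 1 row(s).
- a[2] dept_id=5 → no match; kept with NULLs on the b side.
- plus 3 unmatched b row(s), each kept with NULL a columns.
After projecting and ordering:
a.dept_id | b.dept_id
3 | NULL
5 | NULL
8 | 8
NULL | 4
NULL | 6
NULL | 6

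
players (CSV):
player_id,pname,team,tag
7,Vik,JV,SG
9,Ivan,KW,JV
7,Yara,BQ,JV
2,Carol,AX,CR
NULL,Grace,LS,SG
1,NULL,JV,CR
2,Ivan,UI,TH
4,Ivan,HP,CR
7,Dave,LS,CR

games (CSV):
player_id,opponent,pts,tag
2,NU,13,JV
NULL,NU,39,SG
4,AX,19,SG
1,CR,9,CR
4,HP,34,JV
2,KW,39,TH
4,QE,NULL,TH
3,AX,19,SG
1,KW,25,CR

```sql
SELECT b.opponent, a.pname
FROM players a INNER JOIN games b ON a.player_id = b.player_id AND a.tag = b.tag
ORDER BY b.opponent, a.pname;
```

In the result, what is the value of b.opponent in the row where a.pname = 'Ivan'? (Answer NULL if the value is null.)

KW

INNER JOIN keeps only pairs where the ON condition holds.
Matching on a.player_id = b.player_id AND a.tag = b.tag. A NULL in a compared column never satisfies the condition.
Matched pairs: 3.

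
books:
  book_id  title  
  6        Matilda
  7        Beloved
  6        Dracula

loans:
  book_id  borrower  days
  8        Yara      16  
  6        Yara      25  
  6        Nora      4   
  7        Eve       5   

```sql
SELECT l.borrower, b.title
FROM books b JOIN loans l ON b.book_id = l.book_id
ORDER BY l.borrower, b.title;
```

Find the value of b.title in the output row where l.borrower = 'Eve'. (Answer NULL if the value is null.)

Beloved

INNER JOIN keeps only pairs where the ON condition holds.
Matching on b.book_id = l.book_id.
- book_id=6: 2 matching l row(s), so 2 row(s) emitted.
- book_id=7: 1 matching l row(s), so 1 row(s) emitted.
- book_id=6: 2 matching l row(s), so 2 row(s) emitted.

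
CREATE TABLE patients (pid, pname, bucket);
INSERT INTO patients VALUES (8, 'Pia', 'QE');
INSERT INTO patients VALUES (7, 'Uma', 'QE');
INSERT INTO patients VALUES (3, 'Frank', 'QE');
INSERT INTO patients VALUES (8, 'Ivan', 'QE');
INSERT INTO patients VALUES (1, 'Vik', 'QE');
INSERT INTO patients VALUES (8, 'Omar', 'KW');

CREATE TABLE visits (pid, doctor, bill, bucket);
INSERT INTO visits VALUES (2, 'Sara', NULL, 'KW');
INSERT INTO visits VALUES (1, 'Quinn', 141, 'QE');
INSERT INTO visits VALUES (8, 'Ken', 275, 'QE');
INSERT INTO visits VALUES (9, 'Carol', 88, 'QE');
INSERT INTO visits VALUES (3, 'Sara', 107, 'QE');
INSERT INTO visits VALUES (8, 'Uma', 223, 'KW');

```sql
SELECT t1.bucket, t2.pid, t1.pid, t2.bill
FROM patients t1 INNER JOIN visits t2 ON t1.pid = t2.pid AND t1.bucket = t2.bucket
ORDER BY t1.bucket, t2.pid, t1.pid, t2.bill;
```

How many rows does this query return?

INNER JOIN keeps only pairs where the ON condition holds.
Matching on t1.pid = t2.pid AND t1.bucket = t2.bucket.
Matched pairs: 5.
Total: 5 rows.

5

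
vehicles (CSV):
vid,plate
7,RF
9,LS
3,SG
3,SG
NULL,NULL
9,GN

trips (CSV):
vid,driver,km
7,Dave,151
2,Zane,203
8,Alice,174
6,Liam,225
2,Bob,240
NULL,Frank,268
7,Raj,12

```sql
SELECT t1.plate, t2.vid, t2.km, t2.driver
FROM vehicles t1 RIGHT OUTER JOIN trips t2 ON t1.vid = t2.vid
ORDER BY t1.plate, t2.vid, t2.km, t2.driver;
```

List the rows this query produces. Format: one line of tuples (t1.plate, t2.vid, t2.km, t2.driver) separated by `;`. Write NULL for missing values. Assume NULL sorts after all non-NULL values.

(RF, 7, 12, Raj); (RF, 7, 151, Dave); (NULL, 2, 203, Zane); (NULL, 2, 240, Bob); (NULL, 6, 225, Liam); (NULL, 8, 174, Alice); (NULL, NULL, 268, Frank)

RIGHT JOIN keeps every row from `trips`; unmatched rows get NULL for `vehicles`'s columns.
Matching on t1.vid = t2.vid. A NULL in a compared column never satisfies the condition.
- t1 row (vid=7): matches 2 t2 row(s) → 2 output row(s).
- t1 row (vid=9): no match.
- t1 row (vid=3): no match.
- t1 row (vid=3): no match.
- t1 row (vid=NULL): no match.
- t1 row (vid=9): no match.
- plus 5 unmatched t2 row(s), each kept with NULL t1 columns.
After projecting and ordering:
t1.plate | t2.vid | t2.km | t2.driver
RF | 7 | 12 | Raj
RF | 7 | 151 | Dave
NULL | 2 | 203 | Zane
NULL | 2 | 240 | Bob
NULL | 6 | 225 | Liam
NULL | 8 | 174 | Alice
NULL | NULL | 268 | Frank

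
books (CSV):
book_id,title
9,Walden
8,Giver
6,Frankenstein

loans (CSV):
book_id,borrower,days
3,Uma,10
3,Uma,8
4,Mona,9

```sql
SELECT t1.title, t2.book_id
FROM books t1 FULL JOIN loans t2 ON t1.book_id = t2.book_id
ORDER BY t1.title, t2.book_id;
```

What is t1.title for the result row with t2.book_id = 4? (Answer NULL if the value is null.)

NULL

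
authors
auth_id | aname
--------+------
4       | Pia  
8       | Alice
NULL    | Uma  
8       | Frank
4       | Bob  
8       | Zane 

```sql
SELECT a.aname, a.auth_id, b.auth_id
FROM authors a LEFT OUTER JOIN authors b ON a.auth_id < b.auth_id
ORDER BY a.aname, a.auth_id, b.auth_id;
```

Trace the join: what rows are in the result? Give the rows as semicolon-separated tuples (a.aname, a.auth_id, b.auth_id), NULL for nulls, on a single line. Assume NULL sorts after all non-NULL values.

(Alice, 8, NULL); (Bob, 4, 8); (Bob, 4, 8); (Bob, 4, 8); (Frank, 8, NULL); (Pia, 4, 8); (Pia, 4, 8); (Pia, 4, 8); (Uma, NULL, NULL); (Zane, 8, NULL)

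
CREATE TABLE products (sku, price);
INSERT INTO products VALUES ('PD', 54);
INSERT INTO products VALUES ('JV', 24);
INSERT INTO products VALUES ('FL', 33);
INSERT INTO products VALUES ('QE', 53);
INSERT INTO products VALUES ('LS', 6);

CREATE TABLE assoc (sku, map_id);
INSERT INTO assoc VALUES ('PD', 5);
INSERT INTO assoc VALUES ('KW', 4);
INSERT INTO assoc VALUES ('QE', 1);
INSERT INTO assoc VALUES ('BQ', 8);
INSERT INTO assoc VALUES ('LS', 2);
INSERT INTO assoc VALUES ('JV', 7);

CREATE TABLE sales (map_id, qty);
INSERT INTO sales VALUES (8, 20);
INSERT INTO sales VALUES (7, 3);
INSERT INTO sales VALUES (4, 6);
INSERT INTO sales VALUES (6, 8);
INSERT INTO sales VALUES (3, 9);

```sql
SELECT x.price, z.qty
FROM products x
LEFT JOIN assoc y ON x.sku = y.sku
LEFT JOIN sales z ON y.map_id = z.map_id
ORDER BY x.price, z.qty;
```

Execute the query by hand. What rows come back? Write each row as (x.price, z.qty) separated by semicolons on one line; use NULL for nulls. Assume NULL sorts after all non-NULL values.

(6, NULL); (24, 3); (33, NULL); (53, NULL); (54, NULL)

Evaluate left to right. First `products x LEFT JOIN assoc y` on sku: 5 row(s).
Then LEFT JOIN `sales z` on map_id: each of those 5 rows is kept; rows whose y.map_id has no match in z get NULL for z's columns.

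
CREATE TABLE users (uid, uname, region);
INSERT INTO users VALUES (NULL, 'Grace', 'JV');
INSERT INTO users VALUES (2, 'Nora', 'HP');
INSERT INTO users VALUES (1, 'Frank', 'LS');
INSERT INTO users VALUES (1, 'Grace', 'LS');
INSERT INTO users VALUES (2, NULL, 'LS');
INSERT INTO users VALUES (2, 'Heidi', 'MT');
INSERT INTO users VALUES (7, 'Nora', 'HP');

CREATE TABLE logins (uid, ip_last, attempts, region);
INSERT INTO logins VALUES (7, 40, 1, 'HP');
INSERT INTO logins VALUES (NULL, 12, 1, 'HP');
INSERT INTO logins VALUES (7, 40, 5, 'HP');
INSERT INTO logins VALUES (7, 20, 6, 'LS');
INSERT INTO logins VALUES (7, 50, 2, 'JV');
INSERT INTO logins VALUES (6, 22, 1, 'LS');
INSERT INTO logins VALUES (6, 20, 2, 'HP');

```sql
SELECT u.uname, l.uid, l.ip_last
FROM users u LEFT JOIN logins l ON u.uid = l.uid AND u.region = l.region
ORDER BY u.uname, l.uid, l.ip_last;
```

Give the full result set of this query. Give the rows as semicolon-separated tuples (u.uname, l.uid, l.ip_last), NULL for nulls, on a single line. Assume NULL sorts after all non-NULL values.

(Frank, NULL, NULL); (Grace, NULL, NULL); (Grace, NULL, NULL); (Heidi, NULL, NULL); (Nora, 7, 40); (Nora, 7, 40); (Nora, NULL, NULL); (NULL, NULL, NULL)

LEFT JOIN keeps every row from `users`; unmatched rows get NULL for `logins`'s columns.
Matching on u.uid = l.uid AND u.region = l.region. A NULL in a compared column never satisfies the condition.
- u[0] uid=NULL, region=JV → no match; kept with NULLs on the l side.
- u[1] uid=2, region=HP → no match; kept with NULLs on the l side.
- u[2] uid=1, region=LS → no match; kept with NULLs on the l side.
- u[3] uid=1, region=LS → no match; kept with NULLs on the l side.
- u[4] uid=2, region=LS → no match; kept with NULLs on the l side.
- u[5] uid=2, region=MT → no match; kept with NULLs on the l side.
- u[6] uid=7, region=HP → 2 match(es) in l → 2 row(s).
After projecting and ordering:
u.uname | l.uid | l.ip_last
Frank | NULL | NULL
Grace | NULL | NULL
Grace | NULL | NULL
Heidi | NULL | NULL
Nora | 7 | 40
Nora | 7 | 40
Nora | NULL | NULL
NULL | NULL | NULL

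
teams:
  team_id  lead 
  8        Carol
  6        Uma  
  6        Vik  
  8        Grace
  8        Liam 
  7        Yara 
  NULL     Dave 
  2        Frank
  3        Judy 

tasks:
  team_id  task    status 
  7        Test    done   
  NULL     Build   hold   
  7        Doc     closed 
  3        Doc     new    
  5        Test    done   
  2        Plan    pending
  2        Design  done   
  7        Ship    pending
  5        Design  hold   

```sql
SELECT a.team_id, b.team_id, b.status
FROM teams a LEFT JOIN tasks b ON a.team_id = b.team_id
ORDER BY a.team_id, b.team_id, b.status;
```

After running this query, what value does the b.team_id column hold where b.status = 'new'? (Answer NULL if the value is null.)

3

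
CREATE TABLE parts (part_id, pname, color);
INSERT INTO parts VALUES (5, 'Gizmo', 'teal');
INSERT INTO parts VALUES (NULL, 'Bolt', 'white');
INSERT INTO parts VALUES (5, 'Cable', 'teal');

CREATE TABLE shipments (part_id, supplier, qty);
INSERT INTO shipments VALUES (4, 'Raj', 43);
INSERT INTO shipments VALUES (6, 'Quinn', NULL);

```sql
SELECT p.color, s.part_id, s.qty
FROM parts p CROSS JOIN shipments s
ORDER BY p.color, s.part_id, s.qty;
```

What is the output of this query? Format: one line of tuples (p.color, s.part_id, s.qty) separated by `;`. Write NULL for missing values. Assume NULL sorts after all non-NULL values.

(teal, 4, 43); (teal, 4, 43); (teal, 6, NULL); (teal, 6, NULL); (white, 4, 43); (white, 6, NULL)

CROSS JOIN pairs every row of `parts` with every row of `shipments`: 3 × 2 = 6 rows.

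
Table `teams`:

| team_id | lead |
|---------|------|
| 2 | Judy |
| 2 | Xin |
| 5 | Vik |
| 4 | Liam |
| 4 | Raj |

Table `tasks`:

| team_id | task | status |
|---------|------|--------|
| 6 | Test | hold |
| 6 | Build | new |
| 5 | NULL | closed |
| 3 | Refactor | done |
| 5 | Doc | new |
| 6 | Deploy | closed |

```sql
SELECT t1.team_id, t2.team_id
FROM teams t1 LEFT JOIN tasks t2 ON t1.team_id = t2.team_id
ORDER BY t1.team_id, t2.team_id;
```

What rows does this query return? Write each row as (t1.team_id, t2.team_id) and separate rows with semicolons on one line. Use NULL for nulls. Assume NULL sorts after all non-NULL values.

LEFT JOIN keeps every row from `teams`; unmatched rows get NULL for `tasks`'s columns.
Matching on t1.team_id = t2.team_id.
- team_id=2: no t2 row matches, row kept with t2 columns NULL.
- team_id=2: no t2 row matches, row kept with t2 columns NULL.
- team_id=5: 2 matching t2 row(s), so 2 row(s) emitted.
- team_id=4: no t2 row matches, row kept with t2 columns NULL.
- team_id=4: no t2 row matches, row kept with t2 columns NULL.
After projecting and ordering:
t1.team_id | t2.team_id
2 | NULL
2 | NULL
4 | NULL
4 | NULL
5 | 5
5 | 5

(2, NULL); (2, NULL); (4, NULL); (4, NULL); (5, 5); (5, 5)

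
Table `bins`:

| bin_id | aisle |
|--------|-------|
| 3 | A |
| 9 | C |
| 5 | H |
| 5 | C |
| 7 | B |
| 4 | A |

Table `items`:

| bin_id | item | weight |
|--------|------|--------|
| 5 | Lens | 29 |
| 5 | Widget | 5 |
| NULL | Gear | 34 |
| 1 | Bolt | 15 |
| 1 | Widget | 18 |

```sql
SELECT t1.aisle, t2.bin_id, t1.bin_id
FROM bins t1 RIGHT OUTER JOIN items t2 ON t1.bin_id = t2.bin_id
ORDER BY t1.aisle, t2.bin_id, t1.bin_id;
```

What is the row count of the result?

RIGHT JOIN keeps every row from `items`; unmatched rows get NULL for `bins`'s columns.
Matching on t1.bin_id = t2.bin_id. A NULL in a compared column never satisfies the condition.
Matched pairs: 4; unmatched t2 rows kept: 3.
Total: 4 matched + 3 padded = 7 rows.

7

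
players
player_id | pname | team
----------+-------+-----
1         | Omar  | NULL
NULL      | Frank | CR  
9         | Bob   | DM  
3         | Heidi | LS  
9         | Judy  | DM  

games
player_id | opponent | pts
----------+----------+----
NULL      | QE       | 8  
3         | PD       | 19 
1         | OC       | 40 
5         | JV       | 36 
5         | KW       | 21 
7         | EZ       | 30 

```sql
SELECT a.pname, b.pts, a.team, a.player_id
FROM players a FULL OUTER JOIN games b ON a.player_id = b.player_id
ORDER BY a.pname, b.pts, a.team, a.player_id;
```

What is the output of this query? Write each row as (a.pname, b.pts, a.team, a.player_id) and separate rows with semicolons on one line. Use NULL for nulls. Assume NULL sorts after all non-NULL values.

FULL OUTER JOIN keeps every row from both sides; unmatched rows get NULL for the other side's columns.
Matching on a.player_id = b.player_id. A NULL in a compared column never satisfies the condition.
Matched pairs: 2; unmatched a rows kept: 3; unmatched b rows kept: 4.

(Bob, NULL, DM, 9); (Frank, NULL, CR, NULL); (Heidi, 19, LS, 3); (Judy, NULL, DM, 9); (Omar, 40, NULL, 1); (NULL, 8, NULL, NULL); (NULL, 21, NULL, NULL); (NULL, 30, NULL, NULL); (NULL, 36, NULL, NULL)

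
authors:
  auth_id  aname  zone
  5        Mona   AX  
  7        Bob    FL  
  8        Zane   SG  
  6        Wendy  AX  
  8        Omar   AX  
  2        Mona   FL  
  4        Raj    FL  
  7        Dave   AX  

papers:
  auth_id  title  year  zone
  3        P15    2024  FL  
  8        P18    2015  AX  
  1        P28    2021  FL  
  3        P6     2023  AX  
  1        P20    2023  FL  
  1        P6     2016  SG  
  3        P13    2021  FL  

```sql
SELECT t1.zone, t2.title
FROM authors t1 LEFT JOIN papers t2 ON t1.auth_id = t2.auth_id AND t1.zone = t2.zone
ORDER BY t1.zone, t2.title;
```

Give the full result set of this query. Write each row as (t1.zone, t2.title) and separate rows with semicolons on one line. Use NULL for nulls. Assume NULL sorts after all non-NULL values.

(AX, P18); (AX, NULL); (AX, NULL); (AX, NULL); (FL, NULL); (FL, NULL); (FL, NULL); (SG, NULL)

LEFT JOIN keeps every row from `authors`; unmatched rows get NULL for `papers`'s columns.
Matching on t1.auth_id = t2.auth_id AND t1.zone = t2.zone.
Matched pairs: 1; unmatched t1 rows kept: 7.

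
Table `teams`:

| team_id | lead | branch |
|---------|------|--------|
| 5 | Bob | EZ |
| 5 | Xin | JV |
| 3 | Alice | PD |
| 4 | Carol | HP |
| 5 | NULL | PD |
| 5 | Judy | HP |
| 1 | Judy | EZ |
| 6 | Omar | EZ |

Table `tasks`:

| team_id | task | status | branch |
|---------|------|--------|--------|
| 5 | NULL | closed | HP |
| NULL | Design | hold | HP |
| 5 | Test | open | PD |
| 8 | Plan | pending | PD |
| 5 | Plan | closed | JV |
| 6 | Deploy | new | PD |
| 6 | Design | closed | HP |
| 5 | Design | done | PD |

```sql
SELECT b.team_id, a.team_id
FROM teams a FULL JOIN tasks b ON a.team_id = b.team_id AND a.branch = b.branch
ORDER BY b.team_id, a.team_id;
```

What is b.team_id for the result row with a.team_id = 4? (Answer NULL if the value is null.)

NULL

FULL OUTER JOIN keeps every row from both sides; unmatched rows get NULL for the other side's columns.
Matching on a.team_id = b.team_id AND a.branch = b.branch. A NULL in a compared column never satisfies the condition.
Matched pairs: 4; unmatched a rows kept: 5; unmatched b rows kept: 4.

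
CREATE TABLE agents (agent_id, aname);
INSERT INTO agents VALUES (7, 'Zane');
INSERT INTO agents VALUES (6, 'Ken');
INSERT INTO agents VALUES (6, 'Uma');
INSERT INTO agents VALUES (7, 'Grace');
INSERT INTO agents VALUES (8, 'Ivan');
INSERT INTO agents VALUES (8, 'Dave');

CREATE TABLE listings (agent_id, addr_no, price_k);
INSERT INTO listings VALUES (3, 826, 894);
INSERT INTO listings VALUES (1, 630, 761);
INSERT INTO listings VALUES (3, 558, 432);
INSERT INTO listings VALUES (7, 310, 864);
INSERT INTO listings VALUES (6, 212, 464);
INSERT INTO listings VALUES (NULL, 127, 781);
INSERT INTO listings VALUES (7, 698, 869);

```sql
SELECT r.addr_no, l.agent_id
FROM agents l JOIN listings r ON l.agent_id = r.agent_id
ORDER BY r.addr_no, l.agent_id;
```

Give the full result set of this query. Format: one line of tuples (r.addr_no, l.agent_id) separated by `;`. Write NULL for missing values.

(212, 6); (212, 6); (310, 7); (310, 7); (698, 7); (698, 7)

INNER JOIN keeps only pairs where the ON condition holds.
Matching on l.agent_id = r.agent_id. A NULL in a compared column never satisfies the condition.
- l[0] agent_id=7 → 2 match(es) in r → 2 row(s).
- l[1] agent_id=6 → 1 match(es) in r → 1 row(s).
- l[2] agent_id=6 → 1 match(es) in r → 1 row(s).
- l[3] agent_id=7 → 2 match(es) in r → 2 row(s).
- l[4] agent_id=8 → no match; dropped.
- l[5] agent_id=8 → no match; dropped.
After projecting and ordering:
r.addr_no | l.agent_id
212 | 6
212 | 6
310 | 7
310 | 7
698 | 7
698 | 7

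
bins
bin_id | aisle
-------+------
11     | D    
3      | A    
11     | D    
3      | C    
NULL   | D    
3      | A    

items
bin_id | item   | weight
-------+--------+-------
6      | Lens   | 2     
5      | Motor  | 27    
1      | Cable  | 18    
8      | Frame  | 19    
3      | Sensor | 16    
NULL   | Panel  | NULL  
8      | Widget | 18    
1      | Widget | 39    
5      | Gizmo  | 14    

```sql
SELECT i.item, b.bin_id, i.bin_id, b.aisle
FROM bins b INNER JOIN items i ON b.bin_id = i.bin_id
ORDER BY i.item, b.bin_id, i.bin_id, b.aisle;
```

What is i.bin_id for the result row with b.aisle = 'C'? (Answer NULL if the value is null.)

3

INNER JOIN keeps only pairs where the ON condition holds.
Matching on b.bin_id = i.bin_id. A NULL in a compared column never satisfies the condition.
- bin_id=11: no matching i row, dropped.
- bin_id=3: 1 matching i row(s), so 1 row(s) emitted.
- bin_id=11: no matching i row, dropped.
- bin_id=3: 1 matching i row(s), so 1 row(s) emitted.
- bin_id=NULL: no matching i row, dropped.
- bin_id=3: 1 matching i row(s), so 1 row(s) emitted.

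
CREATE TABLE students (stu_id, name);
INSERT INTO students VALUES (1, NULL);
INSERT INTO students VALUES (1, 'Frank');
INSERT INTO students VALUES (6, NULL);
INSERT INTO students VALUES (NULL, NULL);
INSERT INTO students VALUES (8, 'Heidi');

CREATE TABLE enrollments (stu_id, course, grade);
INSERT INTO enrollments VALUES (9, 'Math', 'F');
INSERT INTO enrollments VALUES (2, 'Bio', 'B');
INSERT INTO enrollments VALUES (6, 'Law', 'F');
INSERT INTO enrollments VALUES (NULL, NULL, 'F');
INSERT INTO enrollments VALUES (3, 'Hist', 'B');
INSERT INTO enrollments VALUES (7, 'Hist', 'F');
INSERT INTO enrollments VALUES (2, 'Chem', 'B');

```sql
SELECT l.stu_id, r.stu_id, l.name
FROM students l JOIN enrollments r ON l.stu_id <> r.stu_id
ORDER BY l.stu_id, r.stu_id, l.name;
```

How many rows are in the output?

23

INNER JOIN keeps only pairs where the ON condition holds.
Matching on l.stu_id <> r.stu_id. A NULL in a compared column never satisfies the condition.
Matched pairs: 23.
Total: 23 rows.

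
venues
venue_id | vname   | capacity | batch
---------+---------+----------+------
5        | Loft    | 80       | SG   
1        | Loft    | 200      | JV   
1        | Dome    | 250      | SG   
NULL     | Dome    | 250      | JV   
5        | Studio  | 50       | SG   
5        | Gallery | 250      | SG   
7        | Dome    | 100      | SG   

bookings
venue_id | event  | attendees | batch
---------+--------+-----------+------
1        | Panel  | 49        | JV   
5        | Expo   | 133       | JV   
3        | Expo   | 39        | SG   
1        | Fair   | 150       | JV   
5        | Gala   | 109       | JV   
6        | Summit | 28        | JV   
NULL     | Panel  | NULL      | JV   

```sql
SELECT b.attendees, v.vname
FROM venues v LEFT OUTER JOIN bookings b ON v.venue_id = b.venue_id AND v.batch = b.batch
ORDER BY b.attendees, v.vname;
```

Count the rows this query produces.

8

LEFT JOIN keeps every row from `venues`; unmatched rows get NULL for `bookings`'s columns.
Matching on v.venue_id = b.venue_id AND v.batch = b.batch. A NULL in a compared column never satisfies the condition.
- v row (venue_id=5, batch=SG): no match → kept, b columns NULL.
- v row (venue_id=1, batch=JV): matches 2 b row(s) → 2 output row(s).
- v row (venue_id=1, batch=SG): no match → kept, b columns NULL.
- v row (venue_id=NULL, batch=JV): no match → kept, b columns NULL.
- v row (venue_id=5, batch=SG): no match → kept, b columns NULL.
- v row (venue_id=5, batch=SG): no match → kept, b columns NULL.
- v row (venue_id=7, batch=SG): no match → kept, b columns NULL.
Total: 2 matched + 6 padded = 8 rows.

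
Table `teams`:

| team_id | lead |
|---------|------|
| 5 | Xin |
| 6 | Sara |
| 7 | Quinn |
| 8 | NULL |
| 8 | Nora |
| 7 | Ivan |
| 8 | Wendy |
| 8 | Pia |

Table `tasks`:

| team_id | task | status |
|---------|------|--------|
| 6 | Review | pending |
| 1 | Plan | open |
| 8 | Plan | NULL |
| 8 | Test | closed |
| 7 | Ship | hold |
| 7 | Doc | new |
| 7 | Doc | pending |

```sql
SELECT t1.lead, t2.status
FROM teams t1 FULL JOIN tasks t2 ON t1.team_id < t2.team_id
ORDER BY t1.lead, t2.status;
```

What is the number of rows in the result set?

FULL OUTER JOIN keeps every row from both sides; unmatched rows get NULL for the other side's columns.
Matching on t1.team_id < t2.team_id.
- t1 (team_id=5) pairs with 6 row(s) of t2.
- t1 (team_id=6) pairs with 5 row(s) of t2.
- t1 (team_id=7) pairs with 2 row(s) of t2.
- t1 (team_id=8) has no partner → padded with NULL.
- t1 (team_id=8) has no partner → padded with NULL.
- t1 (team_id=7) pairs with 2 row(s) of t2.
- t1 (team_id=8) has no partner → padded with NULL.
- t1 (team_id=8) has no partner → padded with NULL.
- 1 t2 row(s) had no t1 match → kept, t1 columns NULL.
Total: 15 matched + 5 padded = 20 rows.

20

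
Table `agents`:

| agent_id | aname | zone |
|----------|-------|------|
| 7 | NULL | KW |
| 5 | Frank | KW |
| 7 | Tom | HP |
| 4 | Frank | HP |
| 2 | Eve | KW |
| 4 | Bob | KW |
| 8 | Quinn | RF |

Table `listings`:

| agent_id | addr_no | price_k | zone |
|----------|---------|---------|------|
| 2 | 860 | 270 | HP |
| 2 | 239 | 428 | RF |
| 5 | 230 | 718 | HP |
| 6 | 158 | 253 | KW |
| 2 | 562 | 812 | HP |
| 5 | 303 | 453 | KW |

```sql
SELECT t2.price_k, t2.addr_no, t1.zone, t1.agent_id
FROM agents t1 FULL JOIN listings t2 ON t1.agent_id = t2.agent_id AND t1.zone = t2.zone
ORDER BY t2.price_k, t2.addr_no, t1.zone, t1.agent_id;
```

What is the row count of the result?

12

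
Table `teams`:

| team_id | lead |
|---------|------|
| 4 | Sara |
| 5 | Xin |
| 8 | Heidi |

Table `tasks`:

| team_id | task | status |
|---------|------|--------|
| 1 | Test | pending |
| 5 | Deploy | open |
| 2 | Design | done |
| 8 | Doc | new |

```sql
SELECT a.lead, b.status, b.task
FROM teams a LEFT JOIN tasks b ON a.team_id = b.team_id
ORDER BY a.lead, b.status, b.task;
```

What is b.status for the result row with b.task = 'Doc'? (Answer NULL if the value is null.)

new

LEFT JOIN keeps every row from `teams`; unmatched rows get NULL for `tasks`'s columns.
Matching on a.team_id = b.team_id.
Matched pairs: 2; unmatched a rows kept: 1.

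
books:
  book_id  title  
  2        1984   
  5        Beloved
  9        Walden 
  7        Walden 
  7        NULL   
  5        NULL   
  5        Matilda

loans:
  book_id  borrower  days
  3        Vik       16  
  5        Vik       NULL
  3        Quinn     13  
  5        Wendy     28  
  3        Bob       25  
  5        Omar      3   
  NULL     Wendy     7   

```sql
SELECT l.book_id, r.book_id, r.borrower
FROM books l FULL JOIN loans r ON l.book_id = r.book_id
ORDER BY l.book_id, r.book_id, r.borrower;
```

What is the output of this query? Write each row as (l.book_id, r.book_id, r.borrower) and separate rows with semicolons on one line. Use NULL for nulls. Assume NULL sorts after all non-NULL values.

(2, NULL, NULL); (5, 5, Omar); (5, 5, Omar); (5, 5, Omar); (5, 5, Vik); (5, 5, Vik); (5, 5, Vik); (5, 5, Wendy); (5, 5, Wendy); (5, 5, Wendy); (7, NULL, NULL); (7, NULL, NULL); (9, NULL, NULL); (NULL, 3, Bob); (NULL, 3, Quinn); (NULL, 3, Vik); (NULL, NULL, Wendy)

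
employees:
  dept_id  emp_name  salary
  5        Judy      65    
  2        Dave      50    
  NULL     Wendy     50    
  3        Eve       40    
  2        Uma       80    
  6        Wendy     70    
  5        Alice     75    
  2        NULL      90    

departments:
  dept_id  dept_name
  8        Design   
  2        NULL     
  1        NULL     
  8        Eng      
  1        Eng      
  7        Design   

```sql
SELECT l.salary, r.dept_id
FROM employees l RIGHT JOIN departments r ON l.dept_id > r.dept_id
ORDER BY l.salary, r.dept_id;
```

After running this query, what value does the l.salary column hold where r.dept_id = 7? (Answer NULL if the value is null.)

NULL

RIGHT JOIN keeps every row from `departments`; unmatched rows get NULL for `employees`'s columns.
Matching on l.dept_id > r.dept_id. A NULL in a compared column never satisfies the condition.
Matched pairs: 18; unmatched r rows kept: 3.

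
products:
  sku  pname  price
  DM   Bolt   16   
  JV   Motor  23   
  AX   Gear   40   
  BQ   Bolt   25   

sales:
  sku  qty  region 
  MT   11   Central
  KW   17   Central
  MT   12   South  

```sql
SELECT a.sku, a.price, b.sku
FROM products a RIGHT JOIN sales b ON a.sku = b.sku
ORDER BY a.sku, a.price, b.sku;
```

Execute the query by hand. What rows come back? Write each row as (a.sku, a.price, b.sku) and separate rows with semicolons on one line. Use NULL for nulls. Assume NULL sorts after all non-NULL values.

RIGHT JOIN keeps every row from `sales`; unmatched rows get NULL for `products`'s columns.
Matching on a.sku = b.sku.
Matched pairs: 0; unmatched b rows kept: 3.

(NULL, NULL, KW); (NULL, NULL, MT); (NULL, NULL, MT)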